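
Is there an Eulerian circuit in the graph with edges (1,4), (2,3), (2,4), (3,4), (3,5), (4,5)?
No (2 vertices have odd degree: {1, 3}; Eulerian circuit requires 0)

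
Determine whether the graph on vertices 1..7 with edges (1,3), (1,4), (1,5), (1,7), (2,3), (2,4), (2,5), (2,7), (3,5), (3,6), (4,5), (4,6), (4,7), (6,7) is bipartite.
No (odd cycle of length 3: 7 -> 1 -> 4 -> 7)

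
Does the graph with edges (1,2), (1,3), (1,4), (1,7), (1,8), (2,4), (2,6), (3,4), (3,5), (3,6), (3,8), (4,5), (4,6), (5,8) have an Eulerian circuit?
No (8 vertices have odd degree: {1, 2, 3, 4, 5, 6, 7, 8}; Eulerian circuit requires 0)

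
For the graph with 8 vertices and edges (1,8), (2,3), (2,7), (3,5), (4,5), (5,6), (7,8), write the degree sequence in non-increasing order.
[3, 2, 2, 2, 2, 1, 1, 1] (degrees: deg(1)=1, deg(2)=2, deg(3)=2, deg(4)=1, deg(5)=3, deg(6)=1, deg(7)=2, deg(8)=2)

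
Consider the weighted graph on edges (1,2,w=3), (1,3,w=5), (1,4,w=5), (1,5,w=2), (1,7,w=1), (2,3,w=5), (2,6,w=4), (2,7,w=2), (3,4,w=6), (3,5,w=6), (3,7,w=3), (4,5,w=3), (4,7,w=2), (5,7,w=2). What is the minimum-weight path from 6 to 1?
7 (path: 6 -> 2 -> 1; weights 4 + 3 = 7)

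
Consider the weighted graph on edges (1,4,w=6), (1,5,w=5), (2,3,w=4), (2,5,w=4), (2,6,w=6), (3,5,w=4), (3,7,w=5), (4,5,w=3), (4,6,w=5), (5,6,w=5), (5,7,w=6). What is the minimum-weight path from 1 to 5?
5 (path: 1 -> 5; weights 5 = 5)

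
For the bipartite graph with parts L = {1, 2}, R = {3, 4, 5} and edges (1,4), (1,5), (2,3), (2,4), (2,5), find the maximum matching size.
2 (matching: (1,5), (2,4); upper bound min(|L|,|R|) = min(2,3) = 2)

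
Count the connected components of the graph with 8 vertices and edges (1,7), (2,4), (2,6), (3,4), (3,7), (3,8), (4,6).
2 (components: {1, 2, 3, 4, 6, 7, 8}, {5})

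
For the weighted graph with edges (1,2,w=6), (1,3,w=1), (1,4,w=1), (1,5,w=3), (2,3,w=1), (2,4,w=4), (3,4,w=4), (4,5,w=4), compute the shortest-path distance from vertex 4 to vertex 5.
4 (path: 4 -> 5; weights 4 = 4)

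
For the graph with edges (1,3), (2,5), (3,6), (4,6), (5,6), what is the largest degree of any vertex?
3 (attained at vertex 6)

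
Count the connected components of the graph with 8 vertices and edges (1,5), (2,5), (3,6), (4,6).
4 (components: {1, 2, 5}, {3, 4, 6}, {7}, {8})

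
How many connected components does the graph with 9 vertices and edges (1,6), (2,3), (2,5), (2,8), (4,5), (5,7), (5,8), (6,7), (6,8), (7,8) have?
2 (components: {1, 2, 3, 4, 5, 6, 7, 8}, {9})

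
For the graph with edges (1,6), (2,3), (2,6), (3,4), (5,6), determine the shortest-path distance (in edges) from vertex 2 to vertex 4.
2 (path: 2 -> 3 -> 4, 2 edges)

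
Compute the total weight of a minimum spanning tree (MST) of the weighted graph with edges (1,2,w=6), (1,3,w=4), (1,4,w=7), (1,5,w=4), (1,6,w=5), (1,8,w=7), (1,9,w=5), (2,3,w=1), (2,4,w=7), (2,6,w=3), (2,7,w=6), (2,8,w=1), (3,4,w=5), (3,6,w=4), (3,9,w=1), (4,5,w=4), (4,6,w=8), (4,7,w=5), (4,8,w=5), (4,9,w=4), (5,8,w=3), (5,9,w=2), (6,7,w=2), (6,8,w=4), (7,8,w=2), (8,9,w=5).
17 (MST edges: (1,5,w=4), (2,3,w=1), (2,8,w=1), (3,9,w=1), (4,5,w=4), (5,9,w=2), (6,7,w=2), (7,8,w=2); sum of weights 4 + 1 + 1 + 1 + 4 + 2 + 2 + 2 = 17)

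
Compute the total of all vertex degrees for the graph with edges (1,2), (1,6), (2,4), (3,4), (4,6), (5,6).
12 (handshake: sum of degrees = 2|E| = 2 x 6 = 12)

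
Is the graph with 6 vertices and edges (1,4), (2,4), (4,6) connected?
No, it has 3 components: {1, 2, 4, 6}, {3}, {5}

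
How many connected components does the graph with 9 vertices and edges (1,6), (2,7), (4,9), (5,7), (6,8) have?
4 (components: {1, 6, 8}, {2, 5, 7}, {3}, {4, 9})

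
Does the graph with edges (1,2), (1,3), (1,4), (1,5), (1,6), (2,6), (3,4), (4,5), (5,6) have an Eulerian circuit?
No (4 vertices have odd degree: {1, 4, 5, 6}; Eulerian circuit requires 0)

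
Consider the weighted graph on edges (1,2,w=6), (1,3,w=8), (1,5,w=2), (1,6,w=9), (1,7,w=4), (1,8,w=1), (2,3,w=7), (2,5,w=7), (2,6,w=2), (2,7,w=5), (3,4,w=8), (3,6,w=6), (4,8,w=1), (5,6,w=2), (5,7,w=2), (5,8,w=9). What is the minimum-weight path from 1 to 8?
1 (path: 1 -> 8; weights 1 = 1)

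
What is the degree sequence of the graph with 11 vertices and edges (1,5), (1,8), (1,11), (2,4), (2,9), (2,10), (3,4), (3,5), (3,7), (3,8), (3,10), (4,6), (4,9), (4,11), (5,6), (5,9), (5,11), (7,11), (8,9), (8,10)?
[5, 5, 5, 4, 4, 4, 3, 3, 3, 2, 2] (degrees: deg(1)=3, deg(2)=3, deg(3)=5, deg(4)=5, deg(5)=5, deg(6)=2, deg(7)=2, deg(8)=4, deg(9)=4, deg(10)=3, deg(11)=4)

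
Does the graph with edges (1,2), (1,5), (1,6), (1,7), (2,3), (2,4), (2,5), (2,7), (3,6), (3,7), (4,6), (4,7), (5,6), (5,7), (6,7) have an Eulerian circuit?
No (4 vertices have odd degree: {2, 3, 4, 6}; Eulerian circuit requires 0)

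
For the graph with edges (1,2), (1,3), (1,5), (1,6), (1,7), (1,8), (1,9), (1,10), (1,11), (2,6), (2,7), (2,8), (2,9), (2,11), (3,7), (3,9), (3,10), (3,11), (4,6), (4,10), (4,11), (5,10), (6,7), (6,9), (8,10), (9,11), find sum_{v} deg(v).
52 (handshake: sum of degrees = 2|E| = 2 x 26 = 52)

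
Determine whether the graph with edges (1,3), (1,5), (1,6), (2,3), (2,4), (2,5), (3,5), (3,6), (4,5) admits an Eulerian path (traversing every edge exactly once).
Yes (the graph is connected and exactly 2 vertices have odd degree: {1, 2}; any Eulerian path must start and end at those)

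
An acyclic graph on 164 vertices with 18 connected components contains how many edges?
146 (Each of the 18 component trees on V_i vertices has V_i - 1 edges; summing gives V - C = 164 - 18 = 146)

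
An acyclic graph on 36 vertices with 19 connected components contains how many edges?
17 (Each of the 19 component trees on V_i vertices has V_i - 1 edges; summing gives V - C = 36 - 19 = 17)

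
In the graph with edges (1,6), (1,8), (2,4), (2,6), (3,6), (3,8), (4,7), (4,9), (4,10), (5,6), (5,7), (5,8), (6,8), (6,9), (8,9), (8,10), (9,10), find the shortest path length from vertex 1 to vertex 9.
2 (path: 1 -> 8 -> 9, 2 edges)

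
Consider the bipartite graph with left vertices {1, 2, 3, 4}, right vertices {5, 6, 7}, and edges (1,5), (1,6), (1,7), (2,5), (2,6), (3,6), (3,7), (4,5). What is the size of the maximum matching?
3 (matching: (1,7), (2,6), (4,5); upper bound min(|L|,|R|) = min(4,3) = 3)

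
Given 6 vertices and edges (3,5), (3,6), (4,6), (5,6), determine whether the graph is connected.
No, it has 3 components: {1}, {2}, {3, 4, 5, 6}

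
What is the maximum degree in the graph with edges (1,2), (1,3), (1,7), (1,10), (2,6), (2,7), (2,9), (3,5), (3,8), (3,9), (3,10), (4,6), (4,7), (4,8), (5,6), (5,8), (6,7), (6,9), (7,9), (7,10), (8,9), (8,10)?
6 (attained at vertex 7)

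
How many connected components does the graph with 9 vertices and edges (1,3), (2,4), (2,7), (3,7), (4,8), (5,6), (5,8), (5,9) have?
1 (components: {1, 2, 3, 4, 5, 6, 7, 8, 9})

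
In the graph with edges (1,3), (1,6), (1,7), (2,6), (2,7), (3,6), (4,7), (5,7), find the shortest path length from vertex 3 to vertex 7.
2 (path: 3 -> 1 -> 7, 2 edges)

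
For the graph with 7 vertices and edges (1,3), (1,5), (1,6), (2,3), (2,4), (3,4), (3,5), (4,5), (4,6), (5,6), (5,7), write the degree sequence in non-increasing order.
[5, 4, 4, 3, 3, 2, 1] (degrees: deg(1)=3, deg(2)=2, deg(3)=4, deg(4)=4, deg(5)=5, deg(6)=3, deg(7)=1)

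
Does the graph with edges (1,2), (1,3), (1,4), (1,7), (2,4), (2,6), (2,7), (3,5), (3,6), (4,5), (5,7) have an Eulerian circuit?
No (4 vertices have odd degree: {3, 4, 5, 7}; Eulerian circuit requires 0)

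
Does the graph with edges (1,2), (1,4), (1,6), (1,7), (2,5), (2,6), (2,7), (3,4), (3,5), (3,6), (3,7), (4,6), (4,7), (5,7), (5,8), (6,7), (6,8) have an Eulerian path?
Yes — and in fact it has an Eulerian circuit (the graph is connected and all 8 vertices have even degree)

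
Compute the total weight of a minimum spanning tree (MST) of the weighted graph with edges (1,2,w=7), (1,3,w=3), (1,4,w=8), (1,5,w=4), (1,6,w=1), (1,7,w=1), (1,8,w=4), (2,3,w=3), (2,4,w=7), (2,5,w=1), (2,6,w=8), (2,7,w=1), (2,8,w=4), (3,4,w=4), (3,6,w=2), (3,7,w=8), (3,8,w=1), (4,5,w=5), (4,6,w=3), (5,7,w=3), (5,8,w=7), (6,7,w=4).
10 (MST edges: (1,6,w=1), (1,7,w=1), (2,5,w=1), (2,7,w=1), (3,6,w=2), (3,8,w=1), (4,6,w=3); sum of weights 1 + 1 + 1 + 1 + 2 + 1 + 3 = 10)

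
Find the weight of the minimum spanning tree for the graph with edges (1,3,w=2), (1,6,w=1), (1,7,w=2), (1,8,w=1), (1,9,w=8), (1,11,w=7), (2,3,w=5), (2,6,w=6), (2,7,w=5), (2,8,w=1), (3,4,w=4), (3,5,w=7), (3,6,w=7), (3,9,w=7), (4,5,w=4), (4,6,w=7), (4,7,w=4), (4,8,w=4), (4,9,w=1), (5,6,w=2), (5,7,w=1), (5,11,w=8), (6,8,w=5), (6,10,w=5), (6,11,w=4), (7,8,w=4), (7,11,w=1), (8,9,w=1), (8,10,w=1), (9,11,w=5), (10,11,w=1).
11 (MST edges: (1,3,w=2), (1,6,w=1), (1,8,w=1), (2,8,w=1), (4,9,w=1), (5,7,w=1), (7,11,w=1), (8,9,w=1), (8,10,w=1), (10,11,w=1); sum of weights 2 + 1 + 1 + 1 + 1 + 1 + 1 + 1 + 1 + 1 = 11)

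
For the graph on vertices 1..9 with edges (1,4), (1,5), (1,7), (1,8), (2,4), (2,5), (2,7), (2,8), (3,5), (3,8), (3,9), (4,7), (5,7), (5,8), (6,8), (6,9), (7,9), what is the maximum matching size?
4 (matching: (1,4), (2,7), (5,8), (6,9); upper bound floor(n/2) = floor(9/2) = 4)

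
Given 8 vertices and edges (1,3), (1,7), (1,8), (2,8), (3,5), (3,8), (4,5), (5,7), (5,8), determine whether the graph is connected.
No, it has 2 components: {1, 2, 3, 4, 5, 7, 8}, {6}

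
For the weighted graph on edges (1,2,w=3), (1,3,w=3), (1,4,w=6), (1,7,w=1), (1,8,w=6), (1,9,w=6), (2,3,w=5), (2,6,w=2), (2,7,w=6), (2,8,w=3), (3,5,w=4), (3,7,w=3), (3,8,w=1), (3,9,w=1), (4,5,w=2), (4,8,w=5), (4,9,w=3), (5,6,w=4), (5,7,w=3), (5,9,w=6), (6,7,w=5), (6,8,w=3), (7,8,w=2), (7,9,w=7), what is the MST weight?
15 (MST edges: (1,2,w=3), (1,7,w=1), (2,6,w=2), (3,8,w=1), (3,9,w=1), (4,5,w=2), (4,9,w=3), (7,8,w=2); sum of weights 3 + 1 + 2 + 1 + 1 + 2 + 3 + 2 = 15)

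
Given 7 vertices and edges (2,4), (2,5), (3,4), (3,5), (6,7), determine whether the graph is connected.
No, it has 3 components: {1}, {2, 3, 4, 5}, {6, 7}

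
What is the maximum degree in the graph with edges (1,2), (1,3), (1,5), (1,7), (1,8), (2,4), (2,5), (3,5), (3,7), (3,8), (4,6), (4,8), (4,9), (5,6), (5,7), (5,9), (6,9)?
6 (attained at vertex 5)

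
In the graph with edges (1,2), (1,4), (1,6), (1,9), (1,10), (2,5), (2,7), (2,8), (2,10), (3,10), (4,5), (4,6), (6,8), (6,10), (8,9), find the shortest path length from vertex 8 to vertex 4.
2 (path: 8 -> 6 -> 4, 2 edges)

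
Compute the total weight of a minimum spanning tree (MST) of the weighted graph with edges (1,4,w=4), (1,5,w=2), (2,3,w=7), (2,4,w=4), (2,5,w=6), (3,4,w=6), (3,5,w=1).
11 (MST edges: (1,4,w=4), (1,5,w=2), (2,4,w=4), (3,5,w=1); sum of weights 4 + 2 + 4 + 1 = 11)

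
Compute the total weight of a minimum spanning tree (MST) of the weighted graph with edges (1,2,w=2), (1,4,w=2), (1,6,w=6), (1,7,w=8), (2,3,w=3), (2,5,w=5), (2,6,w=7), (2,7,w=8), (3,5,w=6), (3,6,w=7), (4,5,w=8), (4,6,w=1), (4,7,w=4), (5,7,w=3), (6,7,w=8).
15 (MST edges: (1,2,w=2), (1,4,w=2), (2,3,w=3), (4,6,w=1), (4,7,w=4), (5,7,w=3); sum of weights 2 + 2 + 3 + 1 + 4 + 3 = 15)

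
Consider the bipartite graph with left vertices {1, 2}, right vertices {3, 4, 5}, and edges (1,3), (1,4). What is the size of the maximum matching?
1 (matching: (1,4); upper bound min(|L|,|R|) = min(2,3) = 2)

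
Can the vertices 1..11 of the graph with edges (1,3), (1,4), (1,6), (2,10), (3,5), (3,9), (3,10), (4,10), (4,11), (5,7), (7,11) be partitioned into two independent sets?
Yes. Partition: {1, 5, 8, 9, 10, 11}, {2, 3, 4, 6, 7}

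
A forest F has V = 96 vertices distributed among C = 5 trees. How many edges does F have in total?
91 (Each of the 5 component trees on V_i vertices has V_i - 1 edges; summing gives V - C = 96 - 5 = 91)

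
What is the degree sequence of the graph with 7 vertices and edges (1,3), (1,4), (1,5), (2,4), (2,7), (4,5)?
[3, 3, 2, 2, 1, 1, 0] (degrees: deg(1)=3, deg(2)=2, deg(3)=1, deg(4)=3, deg(5)=2, deg(6)=0, deg(7)=1)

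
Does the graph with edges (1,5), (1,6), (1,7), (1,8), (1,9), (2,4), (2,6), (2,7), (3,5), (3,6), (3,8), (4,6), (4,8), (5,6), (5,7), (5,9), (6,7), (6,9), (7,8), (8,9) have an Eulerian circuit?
No (8 vertices have odd degree: {1, 2, 3, 4, 5, 6, 7, 8}; Eulerian circuit requires 0)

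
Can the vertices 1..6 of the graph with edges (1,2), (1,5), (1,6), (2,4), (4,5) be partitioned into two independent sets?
Yes. Partition: {1, 3, 4}, {2, 5, 6}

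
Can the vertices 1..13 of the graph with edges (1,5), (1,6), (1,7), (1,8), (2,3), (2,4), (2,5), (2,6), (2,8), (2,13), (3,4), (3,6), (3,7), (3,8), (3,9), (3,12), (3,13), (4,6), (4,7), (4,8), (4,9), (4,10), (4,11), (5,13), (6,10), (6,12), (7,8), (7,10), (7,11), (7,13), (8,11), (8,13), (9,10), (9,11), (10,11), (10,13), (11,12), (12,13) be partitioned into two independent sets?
No (odd cycle of length 3: 7 -> 1 -> 8 -> 7)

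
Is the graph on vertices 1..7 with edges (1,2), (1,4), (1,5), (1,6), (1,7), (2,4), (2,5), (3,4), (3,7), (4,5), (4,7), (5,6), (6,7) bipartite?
No (odd cycle of length 3: 4 -> 1 -> 5 -> 4)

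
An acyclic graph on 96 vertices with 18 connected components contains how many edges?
78 (Each of the 18 component trees on V_i vertices has V_i - 1 edges; summing gives V - C = 96 - 18 = 78)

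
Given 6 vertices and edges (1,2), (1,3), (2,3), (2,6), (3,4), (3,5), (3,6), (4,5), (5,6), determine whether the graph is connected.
Yes (BFS from 1 visits [1, 2, 3, 6, 4, 5] — all 6 vertices reached)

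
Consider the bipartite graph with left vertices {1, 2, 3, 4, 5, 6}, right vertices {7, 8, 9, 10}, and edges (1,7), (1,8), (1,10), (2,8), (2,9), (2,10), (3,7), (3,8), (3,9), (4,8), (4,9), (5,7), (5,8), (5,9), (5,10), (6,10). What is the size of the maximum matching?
4 (matching: (1,10), (2,9), (3,8), (5,7); upper bound min(|L|,|R|) = min(6,4) = 4)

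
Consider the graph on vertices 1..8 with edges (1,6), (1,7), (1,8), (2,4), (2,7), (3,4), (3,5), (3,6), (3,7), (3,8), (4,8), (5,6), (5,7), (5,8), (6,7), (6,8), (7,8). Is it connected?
Yes (BFS from 1 visits [1, 6, 7, 8, 3, 5, 2, 4] — all 8 vertices reached)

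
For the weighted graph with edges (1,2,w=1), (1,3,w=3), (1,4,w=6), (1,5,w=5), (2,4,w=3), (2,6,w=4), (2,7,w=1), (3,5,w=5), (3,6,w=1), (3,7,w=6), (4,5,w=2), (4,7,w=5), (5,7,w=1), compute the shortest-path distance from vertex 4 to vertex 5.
2 (path: 4 -> 5; weights 2 = 2)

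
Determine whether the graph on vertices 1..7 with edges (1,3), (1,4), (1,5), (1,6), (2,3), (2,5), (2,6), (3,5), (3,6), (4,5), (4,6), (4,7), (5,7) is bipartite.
No (odd cycle of length 3: 5 -> 1 -> 4 -> 5)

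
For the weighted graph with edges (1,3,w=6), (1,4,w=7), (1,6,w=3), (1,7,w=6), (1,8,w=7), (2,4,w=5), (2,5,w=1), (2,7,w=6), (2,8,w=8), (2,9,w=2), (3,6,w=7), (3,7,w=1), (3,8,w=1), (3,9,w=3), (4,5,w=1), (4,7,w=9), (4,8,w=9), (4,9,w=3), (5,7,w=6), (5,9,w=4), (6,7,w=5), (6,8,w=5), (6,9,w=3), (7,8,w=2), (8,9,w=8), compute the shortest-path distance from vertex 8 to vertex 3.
1 (path: 8 -> 3; weights 1 = 1)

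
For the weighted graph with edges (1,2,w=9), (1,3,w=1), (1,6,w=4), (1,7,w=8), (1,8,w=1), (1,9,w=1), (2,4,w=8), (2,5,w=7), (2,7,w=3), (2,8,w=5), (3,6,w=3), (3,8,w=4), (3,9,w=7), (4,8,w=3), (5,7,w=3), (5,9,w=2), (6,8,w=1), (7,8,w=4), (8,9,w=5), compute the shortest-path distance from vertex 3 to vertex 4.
5 (path: 3 -> 1 -> 8 -> 4; weights 1 + 1 + 3 = 5)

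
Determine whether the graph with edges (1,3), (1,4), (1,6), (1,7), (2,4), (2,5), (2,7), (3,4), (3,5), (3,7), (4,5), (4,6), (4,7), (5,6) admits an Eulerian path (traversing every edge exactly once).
Yes (the graph is connected and exactly 2 vertices have odd degree: {2, 6}; any Eulerian path must start and end at those)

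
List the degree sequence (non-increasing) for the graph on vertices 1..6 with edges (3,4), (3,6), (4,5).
[2, 2, 1, 1, 0, 0] (degrees: deg(1)=0, deg(2)=0, deg(3)=2, deg(4)=2, deg(5)=1, deg(6)=1)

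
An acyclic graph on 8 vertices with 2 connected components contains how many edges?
6 (Each of the 2 component trees on V_i vertices has V_i - 1 edges; summing gives V - C = 8 - 2 = 6)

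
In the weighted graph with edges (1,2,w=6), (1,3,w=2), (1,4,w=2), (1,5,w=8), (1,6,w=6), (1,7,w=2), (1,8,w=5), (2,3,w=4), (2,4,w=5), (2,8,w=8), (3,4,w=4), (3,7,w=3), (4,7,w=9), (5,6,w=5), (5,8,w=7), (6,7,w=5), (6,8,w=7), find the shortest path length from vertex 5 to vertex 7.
10 (path: 5 -> 1 -> 7; weights 8 + 2 = 10)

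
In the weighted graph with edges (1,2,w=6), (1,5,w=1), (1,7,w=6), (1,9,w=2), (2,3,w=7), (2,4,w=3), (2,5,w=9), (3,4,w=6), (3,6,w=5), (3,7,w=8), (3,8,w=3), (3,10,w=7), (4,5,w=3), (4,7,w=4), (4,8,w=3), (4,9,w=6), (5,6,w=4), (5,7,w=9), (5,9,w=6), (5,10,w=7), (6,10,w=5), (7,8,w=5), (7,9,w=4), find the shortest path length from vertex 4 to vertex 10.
10 (path: 4 -> 5 -> 10; weights 3 + 7 = 10)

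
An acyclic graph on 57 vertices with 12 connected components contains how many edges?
45 (Each of the 12 component trees on V_i vertices has V_i - 1 edges; summing gives V - C = 57 - 12 = 45)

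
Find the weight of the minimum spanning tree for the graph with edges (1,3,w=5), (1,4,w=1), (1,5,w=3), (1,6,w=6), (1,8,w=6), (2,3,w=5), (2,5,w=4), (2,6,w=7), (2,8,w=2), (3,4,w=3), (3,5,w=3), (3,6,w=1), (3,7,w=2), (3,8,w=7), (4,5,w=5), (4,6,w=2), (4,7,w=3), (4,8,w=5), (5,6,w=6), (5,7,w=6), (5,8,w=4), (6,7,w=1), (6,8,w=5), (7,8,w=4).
14 (MST edges: (1,4,w=1), (1,5,w=3), (2,5,w=4), (2,8,w=2), (3,6,w=1), (4,6,w=2), (6,7,w=1); sum of weights 1 + 3 + 4 + 2 + 1 + 2 + 1 = 14)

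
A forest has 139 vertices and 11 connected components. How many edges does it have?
128 (Each of the 11 component trees on V_i vertices has V_i - 1 edges; summing gives V - C = 139 - 11 = 128)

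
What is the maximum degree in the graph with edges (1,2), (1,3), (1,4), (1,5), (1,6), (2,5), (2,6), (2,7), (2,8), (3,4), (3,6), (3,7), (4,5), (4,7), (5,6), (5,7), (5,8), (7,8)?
6 (attained at vertex 5)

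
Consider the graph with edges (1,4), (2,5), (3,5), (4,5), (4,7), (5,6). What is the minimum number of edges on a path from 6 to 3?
2 (path: 6 -> 5 -> 3, 2 edges)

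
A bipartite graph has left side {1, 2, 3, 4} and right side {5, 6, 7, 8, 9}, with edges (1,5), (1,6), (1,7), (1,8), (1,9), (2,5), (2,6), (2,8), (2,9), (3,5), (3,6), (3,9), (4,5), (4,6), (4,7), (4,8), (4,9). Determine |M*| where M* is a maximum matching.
4 (matching: (1,9), (2,8), (3,6), (4,7); upper bound min(|L|,|R|) = min(4,5) = 4)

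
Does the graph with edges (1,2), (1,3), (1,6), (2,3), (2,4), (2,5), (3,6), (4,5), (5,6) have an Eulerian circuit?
No (4 vertices have odd degree: {1, 3, 5, 6}; Eulerian circuit requires 0)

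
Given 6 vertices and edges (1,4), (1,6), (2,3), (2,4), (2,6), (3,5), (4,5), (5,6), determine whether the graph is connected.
Yes (BFS from 1 visits [1, 4, 6, 2, 5, 3] — all 6 vertices reached)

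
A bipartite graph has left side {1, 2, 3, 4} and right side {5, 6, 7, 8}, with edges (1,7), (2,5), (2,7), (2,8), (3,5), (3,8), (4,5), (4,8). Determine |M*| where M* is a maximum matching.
3 (matching: (1,7), (2,8), (3,5); upper bound min(|L|,|R|) = min(4,4) = 4)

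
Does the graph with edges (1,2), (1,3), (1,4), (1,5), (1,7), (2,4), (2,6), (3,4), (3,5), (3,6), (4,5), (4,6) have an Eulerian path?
No (6 vertices have odd degree: {1, 2, 4, 5, 6, 7}; Eulerian path requires 0 or 2)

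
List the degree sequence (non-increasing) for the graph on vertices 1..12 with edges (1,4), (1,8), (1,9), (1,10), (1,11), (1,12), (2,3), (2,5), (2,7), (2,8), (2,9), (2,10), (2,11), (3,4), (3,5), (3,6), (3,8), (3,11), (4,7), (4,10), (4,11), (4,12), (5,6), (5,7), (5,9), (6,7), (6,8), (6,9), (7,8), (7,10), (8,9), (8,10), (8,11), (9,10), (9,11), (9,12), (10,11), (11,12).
[8, 8, 8, 7, 7, 6, 6, 6, 6, 5, 5, 4] (degrees: deg(1)=6, deg(2)=7, deg(3)=6, deg(4)=6, deg(5)=5, deg(6)=5, deg(7)=6, deg(8)=8, deg(9)=8, deg(10)=7, deg(11)=8, deg(12)=4)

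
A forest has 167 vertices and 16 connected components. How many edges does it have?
151 (Each of the 16 component trees on V_i vertices has V_i - 1 edges; summing gives V - C = 167 - 16 = 151)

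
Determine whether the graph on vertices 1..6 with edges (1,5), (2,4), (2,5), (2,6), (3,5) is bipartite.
Yes. Partition: {1, 2, 3}, {4, 5, 6}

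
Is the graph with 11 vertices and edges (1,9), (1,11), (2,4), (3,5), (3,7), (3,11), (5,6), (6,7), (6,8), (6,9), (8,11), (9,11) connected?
No, it has 3 components: {1, 3, 5, 6, 7, 8, 9, 11}, {2, 4}, {10}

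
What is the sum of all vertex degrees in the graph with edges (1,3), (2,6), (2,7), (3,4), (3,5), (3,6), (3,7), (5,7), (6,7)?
18 (handshake: sum of degrees = 2|E| = 2 x 9 = 18)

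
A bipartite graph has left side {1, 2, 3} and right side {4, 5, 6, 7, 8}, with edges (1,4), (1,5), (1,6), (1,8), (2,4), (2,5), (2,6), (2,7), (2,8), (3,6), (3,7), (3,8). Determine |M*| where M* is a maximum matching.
3 (matching: (1,8), (2,7), (3,6); upper bound min(|L|,|R|) = min(3,5) = 3)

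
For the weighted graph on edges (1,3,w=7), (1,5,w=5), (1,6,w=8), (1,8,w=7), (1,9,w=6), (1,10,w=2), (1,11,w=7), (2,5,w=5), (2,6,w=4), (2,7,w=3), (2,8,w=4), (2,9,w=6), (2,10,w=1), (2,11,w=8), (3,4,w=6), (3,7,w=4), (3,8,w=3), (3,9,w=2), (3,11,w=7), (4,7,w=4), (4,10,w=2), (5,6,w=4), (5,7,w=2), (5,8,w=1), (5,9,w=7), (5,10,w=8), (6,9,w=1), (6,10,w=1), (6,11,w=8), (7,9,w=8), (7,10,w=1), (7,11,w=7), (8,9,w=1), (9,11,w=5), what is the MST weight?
17 (MST edges: (1,10,w=2), (2,10,w=1), (3,9,w=2), (4,10,w=2), (5,8,w=1), (6,9,w=1), (6,10,w=1), (7,10,w=1), (8,9,w=1), (9,11,w=5); sum of weights 2 + 1 + 2 + 2 + 1 + 1 + 1 + 1 + 1 + 5 = 17)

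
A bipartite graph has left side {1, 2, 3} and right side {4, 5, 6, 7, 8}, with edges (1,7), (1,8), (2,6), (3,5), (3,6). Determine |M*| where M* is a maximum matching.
3 (matching: (1,8), (2,6), (3,5); upper bound min(|L|,|R|) = min(3,5) = 3)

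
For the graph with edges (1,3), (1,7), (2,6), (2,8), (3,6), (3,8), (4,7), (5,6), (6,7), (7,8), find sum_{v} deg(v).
20 (handshake: sum of degrees = 2|E| = 2 x 10 = 20)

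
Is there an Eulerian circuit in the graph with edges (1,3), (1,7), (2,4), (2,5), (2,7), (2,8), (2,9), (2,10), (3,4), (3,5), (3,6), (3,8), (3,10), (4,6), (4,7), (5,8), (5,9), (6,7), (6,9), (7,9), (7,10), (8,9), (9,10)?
Yes (the graph is connected and all 10 vertices have even degree)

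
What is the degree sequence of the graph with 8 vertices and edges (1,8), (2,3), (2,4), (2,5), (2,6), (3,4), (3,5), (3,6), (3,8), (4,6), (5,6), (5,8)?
[5, 4, 4, 4, 3, 3, 1, 0] (degrees: deg(1)=1, deg(2)=4, deg(3)=5, deg(4)=3, deg(5)=4, deg(6)=4, deg(7)=0, deg(8)=3)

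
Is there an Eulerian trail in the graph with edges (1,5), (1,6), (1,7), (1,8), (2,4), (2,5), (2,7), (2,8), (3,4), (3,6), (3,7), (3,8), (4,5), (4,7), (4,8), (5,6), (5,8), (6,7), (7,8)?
Yes (the graph is connected and exactly 2 vertices have odd degree: {4, 5}; any Eulerian path must start and end at those)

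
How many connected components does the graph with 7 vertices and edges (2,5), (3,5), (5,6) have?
4 (components: {1}, {2, 3, 5, 6}, {4}, {7})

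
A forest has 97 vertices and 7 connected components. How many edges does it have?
90 (Each of the 7 component trees on V_i vertices has V_i - 1 edges; summing gives V - C = 97 - 7 = 90)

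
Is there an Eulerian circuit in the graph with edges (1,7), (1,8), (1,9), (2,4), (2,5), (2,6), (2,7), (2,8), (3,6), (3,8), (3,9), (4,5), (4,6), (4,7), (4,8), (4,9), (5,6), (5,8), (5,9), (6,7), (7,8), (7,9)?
No (6 vertices have odd degree: {1, 2, 3, 5, 6, 9}; Eulerian circuit requires 0)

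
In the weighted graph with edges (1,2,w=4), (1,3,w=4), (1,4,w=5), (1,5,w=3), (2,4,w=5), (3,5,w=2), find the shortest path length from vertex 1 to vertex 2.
4 (path: 1 -> 2; weights 4 = 4)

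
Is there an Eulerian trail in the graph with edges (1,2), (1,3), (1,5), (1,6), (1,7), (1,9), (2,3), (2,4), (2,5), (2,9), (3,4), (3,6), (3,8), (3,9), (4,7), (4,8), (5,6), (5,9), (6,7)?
Yes (the graph is connected and exactly 2 vertices have odd degree: {2, 7}; any Eulerian path must start and end at those)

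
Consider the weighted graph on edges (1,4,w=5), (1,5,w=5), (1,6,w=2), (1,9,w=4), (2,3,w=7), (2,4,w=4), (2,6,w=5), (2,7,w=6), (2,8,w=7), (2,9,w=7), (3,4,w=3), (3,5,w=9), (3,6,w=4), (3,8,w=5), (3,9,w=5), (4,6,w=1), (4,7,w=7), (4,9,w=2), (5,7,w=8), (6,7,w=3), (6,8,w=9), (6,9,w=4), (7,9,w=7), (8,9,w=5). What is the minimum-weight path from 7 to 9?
6 (path: 7 -> 6 -> 4 -> 9; weights 3 + 1 + 2 = 6)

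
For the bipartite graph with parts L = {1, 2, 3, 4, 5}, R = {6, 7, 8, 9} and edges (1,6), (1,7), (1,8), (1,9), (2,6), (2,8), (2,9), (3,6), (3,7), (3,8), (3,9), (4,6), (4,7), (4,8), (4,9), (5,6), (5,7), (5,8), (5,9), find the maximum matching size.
4 (matching: (1,9), (2,8), (3,7), (4,6); upper bound min(|L|,|R|) = min(5,4) = 4)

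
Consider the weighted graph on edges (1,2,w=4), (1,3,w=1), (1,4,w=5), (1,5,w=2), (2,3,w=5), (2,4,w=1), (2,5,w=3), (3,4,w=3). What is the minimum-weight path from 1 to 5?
2 (path: 1 -> 5; weights 2 = 2)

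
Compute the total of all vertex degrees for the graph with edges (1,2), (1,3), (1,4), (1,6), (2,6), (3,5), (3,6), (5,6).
16 (handshake: sum of degrees = 2|E| = 2 x 8 = 16)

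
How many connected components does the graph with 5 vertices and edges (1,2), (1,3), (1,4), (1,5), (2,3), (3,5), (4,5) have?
1 (components: {1, 2, 3, 4, 5})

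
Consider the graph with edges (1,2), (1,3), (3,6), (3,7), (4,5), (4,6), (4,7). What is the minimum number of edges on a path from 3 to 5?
3 (path: 3 -> 6 -> 4 -> 5, 3 edges)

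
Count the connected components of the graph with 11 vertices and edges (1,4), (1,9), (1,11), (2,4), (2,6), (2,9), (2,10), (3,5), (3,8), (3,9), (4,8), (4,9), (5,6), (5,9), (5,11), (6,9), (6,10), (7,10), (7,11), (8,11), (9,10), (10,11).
1 (components: {1, 2, 3, 4, 5, 6, 7, 8, 9, 10, 11})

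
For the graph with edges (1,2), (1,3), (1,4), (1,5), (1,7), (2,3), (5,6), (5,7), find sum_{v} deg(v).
16 (handshake: sum of degrees = 2|E| = 2 x 8 = 16)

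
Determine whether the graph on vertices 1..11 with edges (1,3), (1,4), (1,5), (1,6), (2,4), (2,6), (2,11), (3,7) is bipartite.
Yes. Partition: {1, 2, 7, 8, 9, 10}, {3, 4, 5, 6, 11}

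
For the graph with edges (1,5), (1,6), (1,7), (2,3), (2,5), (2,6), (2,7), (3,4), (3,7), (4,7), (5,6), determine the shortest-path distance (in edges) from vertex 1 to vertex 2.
2 (path: 1 -> 5 -> 2, 2 edges)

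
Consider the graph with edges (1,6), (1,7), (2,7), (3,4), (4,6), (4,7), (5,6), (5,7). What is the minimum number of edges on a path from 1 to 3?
3 (path: 1 -> 7 -> 4 -> 3, 3 edges)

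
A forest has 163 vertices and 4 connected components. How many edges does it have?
159 (Each of the 4 component trees on V_i vertices has V_i - 1 edges; summing gives V - C = 163 - 4 = 159)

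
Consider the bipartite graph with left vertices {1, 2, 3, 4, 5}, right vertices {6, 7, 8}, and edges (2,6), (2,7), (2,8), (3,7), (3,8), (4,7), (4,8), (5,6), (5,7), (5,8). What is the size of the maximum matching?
3 (matching: (2,8), (3,7), (5,6); upper bound min(|L|,|R|) = min(5,3) = 3)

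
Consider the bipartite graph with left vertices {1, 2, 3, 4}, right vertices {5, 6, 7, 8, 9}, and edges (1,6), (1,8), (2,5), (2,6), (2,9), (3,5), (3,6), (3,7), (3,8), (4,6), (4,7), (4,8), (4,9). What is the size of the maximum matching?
4 (matching: (1,8), (2,9), (3,7), (4,6); upper bound min(|L|,|R|) = min(4,5) = 4)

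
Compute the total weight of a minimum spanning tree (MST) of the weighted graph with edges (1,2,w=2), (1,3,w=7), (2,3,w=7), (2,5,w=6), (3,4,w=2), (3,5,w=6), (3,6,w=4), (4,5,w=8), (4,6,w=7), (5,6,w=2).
16 (MST edges: (1,2,w=2), (2,5,w=6), (3,4,w=2), (3,6,w=4), (5,6,w=2); sum of weights 2 + 6 + 2 + 4 + 2 = 16)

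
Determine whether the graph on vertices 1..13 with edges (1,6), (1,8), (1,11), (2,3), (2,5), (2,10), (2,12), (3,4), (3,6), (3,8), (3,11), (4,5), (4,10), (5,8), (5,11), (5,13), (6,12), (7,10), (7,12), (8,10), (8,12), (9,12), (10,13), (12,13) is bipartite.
Yes. Partition: {1, 3, 5, 10, 12}, {2, 4, 6, 7, 8, 9, 11, 13}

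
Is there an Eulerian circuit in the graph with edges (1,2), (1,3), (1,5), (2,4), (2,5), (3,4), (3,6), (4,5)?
No (6 vertices have odd degree: {1, 2, 3, 4, 5, 6}; Eulerian circuit requires 0)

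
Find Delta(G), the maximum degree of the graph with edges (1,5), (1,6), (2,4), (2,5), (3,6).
2 (attained at vertices 1, 2, 5, 6)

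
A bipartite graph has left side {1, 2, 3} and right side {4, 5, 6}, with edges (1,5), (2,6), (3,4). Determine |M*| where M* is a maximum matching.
3 (matching: (1,5), (2,6), (3,4); upper bound min(|L|,|R|) = min(3,3) = 3)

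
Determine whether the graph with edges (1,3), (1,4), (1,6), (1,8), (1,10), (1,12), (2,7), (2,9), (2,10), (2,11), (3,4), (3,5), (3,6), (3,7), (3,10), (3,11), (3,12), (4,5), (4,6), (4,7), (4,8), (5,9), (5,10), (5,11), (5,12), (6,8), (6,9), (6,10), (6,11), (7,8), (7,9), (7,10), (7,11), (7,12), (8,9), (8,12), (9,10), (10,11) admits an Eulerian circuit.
No (2 vertices have odd degree: {6, 12}; Eulerian circuit requires 0)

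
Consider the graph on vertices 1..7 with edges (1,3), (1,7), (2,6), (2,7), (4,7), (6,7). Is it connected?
No, it has 2 components: {1, 2, 3, 4, 6, 7}, {5}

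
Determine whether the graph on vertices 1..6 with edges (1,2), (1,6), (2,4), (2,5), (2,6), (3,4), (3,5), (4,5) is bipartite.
No (odd cycle of length 3: 2 -> 1 -> 6 -> 2)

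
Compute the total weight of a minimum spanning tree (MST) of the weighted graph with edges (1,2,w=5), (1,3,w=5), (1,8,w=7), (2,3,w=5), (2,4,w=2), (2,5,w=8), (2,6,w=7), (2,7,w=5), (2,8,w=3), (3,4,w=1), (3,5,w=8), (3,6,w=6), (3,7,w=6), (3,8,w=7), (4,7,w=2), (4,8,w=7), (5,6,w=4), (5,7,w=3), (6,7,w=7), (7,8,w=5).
20 (MST edges: (1,3,w=5), (2,4,w=2), (2,8,w=3), (3,4,w=1), (4,7,w=2), (5,6,w=4), (5,7,w=3); sum of weights 5 + 2 + 3 + 1 + 2 + 4 + 3 = 20)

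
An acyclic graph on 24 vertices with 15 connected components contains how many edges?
9 (Each of the 15 component trees on V_i vertices has V_i - 1 edges; summing gives V - C = 24 - 15 = 9)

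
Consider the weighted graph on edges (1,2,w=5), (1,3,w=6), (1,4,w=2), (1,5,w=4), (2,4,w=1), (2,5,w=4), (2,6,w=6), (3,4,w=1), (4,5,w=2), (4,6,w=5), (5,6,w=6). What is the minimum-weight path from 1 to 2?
3 (path: 1 -> 4 -> 2; weights 2 + 1 = 3)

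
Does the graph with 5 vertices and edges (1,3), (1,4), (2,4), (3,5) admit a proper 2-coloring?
Yes. Partition: {1, 2, 5}, {3, 4}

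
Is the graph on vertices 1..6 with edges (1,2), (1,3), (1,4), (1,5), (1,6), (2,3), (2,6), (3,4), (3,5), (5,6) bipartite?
No (odd cycle of length 3: 6 -> 1 -> 2 -> 6)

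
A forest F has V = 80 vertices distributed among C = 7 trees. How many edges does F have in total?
73 (Each of the 7 component trees on V_i vertices has V_i - 1 edges; summing gives V - C = 80 - 7 = 73)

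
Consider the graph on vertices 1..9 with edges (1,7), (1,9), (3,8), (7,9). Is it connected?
No, it has 6 components: {1, 7, 9}, {2}, {3, 8}, {4}, {5}, {6}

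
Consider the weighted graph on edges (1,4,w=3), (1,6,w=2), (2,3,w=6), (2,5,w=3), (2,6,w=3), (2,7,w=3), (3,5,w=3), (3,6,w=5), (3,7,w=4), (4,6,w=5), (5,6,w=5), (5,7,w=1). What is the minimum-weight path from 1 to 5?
7 (path: 1 -> 6 -> 5; weights 2 + 5 = 7)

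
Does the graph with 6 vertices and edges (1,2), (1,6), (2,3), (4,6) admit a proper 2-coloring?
Yes. Partition: {1, 3, 4, 5}, {2, 6}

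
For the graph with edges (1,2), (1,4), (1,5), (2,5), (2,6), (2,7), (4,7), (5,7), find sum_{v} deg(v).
16 (handshake: sum of degrees = 2|E| = 2 x 8 = 16)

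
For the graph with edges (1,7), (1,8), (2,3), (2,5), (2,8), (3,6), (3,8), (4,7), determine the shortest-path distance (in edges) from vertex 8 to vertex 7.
2 (path: 8 -> 1 -> 7, 2 edges)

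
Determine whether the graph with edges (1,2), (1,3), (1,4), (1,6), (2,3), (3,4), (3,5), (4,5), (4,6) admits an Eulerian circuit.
Yes (the graph is connected and all 6 vertices have even degree)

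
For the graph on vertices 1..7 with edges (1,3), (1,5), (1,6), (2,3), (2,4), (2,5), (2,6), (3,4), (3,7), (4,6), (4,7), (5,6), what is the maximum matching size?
3 (matching: (1,6), (2,5), (3,7); upper bound floor(n/2) = floor(7/2) = 3)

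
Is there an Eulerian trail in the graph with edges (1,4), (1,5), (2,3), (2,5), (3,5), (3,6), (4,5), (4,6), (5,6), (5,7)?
No (4 vertices have odd degree: {3, 4, 6, 7}; Eulerian path requires 0 or 2)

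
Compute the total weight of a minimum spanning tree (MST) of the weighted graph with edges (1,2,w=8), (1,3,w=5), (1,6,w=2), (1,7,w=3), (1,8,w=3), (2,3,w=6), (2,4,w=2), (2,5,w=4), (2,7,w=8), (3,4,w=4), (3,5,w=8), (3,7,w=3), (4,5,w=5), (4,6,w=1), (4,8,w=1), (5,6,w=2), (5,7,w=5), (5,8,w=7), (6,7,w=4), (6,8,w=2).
14 (MST edges: (1,6,w=2), (1,7,w=3), (2,4,w=2), (3,7,w=3), (4,6,w=1), (4,8,w=1), (5,6,w=2); sum of weights 2 + 3 + 2 + 3 + 1 + 1 + 2 = 14)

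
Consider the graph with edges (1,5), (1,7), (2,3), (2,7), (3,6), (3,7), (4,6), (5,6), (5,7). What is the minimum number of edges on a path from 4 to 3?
2 (path: 4 -> 6 -> 3, 2 edges)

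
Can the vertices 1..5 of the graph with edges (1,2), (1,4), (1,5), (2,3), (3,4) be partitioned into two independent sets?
Yes. Partition: {1, 3}, {2, 4, 5}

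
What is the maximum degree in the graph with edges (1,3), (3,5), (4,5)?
2 (attained at vertices 3, 5)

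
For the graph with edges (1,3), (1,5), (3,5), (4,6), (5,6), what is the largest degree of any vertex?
3 (attained at vertex 5)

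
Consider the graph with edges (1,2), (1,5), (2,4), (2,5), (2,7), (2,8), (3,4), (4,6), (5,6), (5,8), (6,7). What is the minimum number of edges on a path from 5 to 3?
3 (path: 5 -> 2 -> 4 -> 3, 3 edges)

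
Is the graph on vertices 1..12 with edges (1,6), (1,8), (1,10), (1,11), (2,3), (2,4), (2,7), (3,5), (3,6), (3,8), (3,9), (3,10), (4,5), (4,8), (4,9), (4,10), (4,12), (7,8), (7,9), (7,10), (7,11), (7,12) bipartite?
Yes. Partition: {1, 3, 4, 7}, {2, 5, 6, 8, 9, 10, 11, 12}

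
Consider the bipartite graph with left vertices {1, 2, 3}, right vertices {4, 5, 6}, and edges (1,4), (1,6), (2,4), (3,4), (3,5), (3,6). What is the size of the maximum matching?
3 (matching: (1,6), (2,4), (3,5); upper bound min(|L|,|R|) = min(3,3) = 3)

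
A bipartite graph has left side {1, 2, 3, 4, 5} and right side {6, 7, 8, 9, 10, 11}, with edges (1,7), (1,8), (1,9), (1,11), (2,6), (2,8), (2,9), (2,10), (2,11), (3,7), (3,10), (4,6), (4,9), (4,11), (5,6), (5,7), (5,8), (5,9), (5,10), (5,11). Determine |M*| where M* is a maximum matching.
5 (matching: (1,11), (2,10), (3,7), (4,9), (5,8); upper bound min(|L|,|R|) = min(5,6) = 5)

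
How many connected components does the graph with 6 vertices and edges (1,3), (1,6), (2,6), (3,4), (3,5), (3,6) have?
1 (components: {1, 2, 3, 4, 5, 6})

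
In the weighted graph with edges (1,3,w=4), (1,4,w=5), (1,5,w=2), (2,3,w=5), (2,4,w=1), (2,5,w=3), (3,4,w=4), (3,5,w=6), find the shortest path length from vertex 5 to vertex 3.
6 (path: 5 -> 3; weights 6 = 6)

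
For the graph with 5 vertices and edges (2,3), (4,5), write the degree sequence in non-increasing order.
[1, 1, 1, 1, 0] (degrees: deg(1)=0, deg(2)=1, deg(3)=1, deg(4)=1, deg(5)=1)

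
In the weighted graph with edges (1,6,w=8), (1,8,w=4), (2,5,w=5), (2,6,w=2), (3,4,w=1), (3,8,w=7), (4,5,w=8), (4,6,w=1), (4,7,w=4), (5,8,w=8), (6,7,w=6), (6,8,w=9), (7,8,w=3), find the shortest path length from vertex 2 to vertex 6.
2 (path: 2 -> 6; weights 2 = 2)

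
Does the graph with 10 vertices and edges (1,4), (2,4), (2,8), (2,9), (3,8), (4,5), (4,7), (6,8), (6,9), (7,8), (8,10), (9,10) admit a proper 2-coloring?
Yes. Partition: {1, 2, 3, 5, 6, 7, 10}, {4, 8, 9}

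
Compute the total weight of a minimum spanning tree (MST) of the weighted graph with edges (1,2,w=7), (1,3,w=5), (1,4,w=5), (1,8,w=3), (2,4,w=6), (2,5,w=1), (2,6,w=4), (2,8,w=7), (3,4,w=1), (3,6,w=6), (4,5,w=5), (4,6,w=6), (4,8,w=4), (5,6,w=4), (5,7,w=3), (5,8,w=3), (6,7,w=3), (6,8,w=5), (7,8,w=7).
18 (MST edges: (1,8,w=3), (2,5,w=1), (3,4,w=1), (4,8,w=4), (5,7,w=3), (5,8,w=3), (6,7,w=3); sum of weights 3 + 1 + 1 + 4 + 3 + 3 + 3 = 18)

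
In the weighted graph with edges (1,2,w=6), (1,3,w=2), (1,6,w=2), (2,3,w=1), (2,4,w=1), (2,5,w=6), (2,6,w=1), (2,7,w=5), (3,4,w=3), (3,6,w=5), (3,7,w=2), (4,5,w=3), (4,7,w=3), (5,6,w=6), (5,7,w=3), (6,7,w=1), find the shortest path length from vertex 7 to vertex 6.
1 (path: 7 -> 6; weights 1 = 1)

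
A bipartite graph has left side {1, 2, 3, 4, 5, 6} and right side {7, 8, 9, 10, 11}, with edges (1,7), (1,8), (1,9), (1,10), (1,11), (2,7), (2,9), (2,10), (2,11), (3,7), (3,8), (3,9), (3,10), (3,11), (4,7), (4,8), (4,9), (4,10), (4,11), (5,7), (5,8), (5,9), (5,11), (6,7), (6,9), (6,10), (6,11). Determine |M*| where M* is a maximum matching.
5 (matching: (1,11), (2,10), (3,9), (4,8), (5,7); upper bound min(|L|,|R|) = min(6,5) = 5)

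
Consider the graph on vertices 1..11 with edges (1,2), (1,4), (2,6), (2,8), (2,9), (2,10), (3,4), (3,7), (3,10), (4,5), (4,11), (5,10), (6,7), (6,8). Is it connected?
Yes (BFS from 1 visits [1, 2, 4, 6, 8, 9, 10, 3, 5, 11, 7] — all 11 vertices reached)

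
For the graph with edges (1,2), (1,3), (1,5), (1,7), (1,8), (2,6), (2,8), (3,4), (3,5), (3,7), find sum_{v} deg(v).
20 (handshake: sum of degrees = 2|E| = 2 x 10 = 20)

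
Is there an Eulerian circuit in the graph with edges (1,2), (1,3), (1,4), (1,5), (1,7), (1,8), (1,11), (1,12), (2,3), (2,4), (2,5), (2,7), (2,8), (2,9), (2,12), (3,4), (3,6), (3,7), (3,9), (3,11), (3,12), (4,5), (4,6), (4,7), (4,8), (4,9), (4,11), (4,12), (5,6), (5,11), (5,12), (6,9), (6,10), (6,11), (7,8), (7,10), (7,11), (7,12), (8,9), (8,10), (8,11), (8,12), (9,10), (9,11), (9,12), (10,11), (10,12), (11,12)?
Yes (the graph is connected and all 12 vertices have even degree)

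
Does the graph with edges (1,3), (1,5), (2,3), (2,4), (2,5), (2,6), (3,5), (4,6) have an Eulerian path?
Yes (the graph is connected and exactly 2 vertices have odd degree: {3, 5}; any Eulerian path must start and end at those)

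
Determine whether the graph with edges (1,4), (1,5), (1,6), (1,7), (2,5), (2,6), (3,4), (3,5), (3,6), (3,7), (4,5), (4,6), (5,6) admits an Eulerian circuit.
No (2 vertices have odd degree: {5, 6}; Eulerian circuit requires 0)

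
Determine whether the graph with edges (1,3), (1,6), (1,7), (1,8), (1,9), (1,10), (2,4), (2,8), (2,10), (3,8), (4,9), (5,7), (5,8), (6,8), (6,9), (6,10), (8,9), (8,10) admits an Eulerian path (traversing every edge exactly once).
Yes (the graph is connected and exactly 2 vertices have odd degree: {2, 8}; any Eulerian path must start and end at those)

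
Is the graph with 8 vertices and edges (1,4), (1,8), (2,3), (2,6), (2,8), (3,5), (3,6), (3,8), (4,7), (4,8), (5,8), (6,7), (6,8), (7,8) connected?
Yes (BFS from 1 visits [1, 4, 8, 7, 2, 3, 5, 6] — all 8 vertices reached)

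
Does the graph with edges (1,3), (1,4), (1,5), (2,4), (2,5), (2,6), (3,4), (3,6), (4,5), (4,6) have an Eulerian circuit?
No (6 vertices have odd degree: {1, 2, 3, 4, 5, 6}; Eulerian circuit requires 0)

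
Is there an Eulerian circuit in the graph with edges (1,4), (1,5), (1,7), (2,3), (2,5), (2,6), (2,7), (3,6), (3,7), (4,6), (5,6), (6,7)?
No (4 vertices have odd degree: {1, 3, 5, 6}; Eulerian circuit requires 0)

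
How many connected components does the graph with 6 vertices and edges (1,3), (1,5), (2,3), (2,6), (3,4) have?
1 (components: {1, 2, 3, 4, 5, 6})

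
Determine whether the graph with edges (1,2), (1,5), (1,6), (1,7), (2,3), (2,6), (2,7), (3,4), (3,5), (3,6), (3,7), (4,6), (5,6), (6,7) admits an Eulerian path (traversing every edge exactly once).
Yes (the graph is connected and exactly 2 vertices have odd degree: {3, 5}; any Eulerian path must start and end at those)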